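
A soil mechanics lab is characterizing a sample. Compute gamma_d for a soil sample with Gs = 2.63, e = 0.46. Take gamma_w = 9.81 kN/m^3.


Using gamma_d = Gs * gamma_w / (1 + e)
gamma_d = 2.63 * 9.81 / (1 + 0.46)
gamma_d = 2.63 * 9.81 / 1.46
gamma_d = 17.671 kN/m^3


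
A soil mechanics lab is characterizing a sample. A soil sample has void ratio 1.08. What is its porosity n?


Result: 0.5192

Derivation:
Using the relation n = e / (1 + e)
n = 1.08 / (1 + 1.08)
n = 1.08 / 2.08
n = 0.5192


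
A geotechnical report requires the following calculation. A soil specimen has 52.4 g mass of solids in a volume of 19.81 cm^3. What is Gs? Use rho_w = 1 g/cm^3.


Using Gs = m_s / (V_s * rho_w)
Since rho_w = 1 g/cm^3:
Gs = 52.4 / 19.81
Gs = 2.645


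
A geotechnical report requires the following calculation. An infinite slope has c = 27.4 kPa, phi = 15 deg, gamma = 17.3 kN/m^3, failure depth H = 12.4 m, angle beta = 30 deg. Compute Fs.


Using Fs = c / (gamma*H*sin(beta)*cos(beta)) + tan(phi)/tan(beta)
Cohesion contribution = 27.4 / (17.3*12.4*sin(30)*cos(30))
Cohesion contribution = 0.294973
Friction contribution = tan(15)/tan(30) = 0.464102
Fs = 0.294973 + 0.464102
Fs = 0.759


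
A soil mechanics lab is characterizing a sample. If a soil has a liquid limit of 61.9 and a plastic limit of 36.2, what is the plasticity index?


Using PI = LL - PL
PI = 61.9 - 36.2
PI = 25.7


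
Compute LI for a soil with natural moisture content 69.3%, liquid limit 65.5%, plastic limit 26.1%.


Result: 1.096

Derivation:
First compute the plasticity index:
PI = LL - PL = 65.5 - 26.1 = 39.4
Then compute the liquidity index:
LI = (w - PL) / PI
LI = (69.3 - 26.1) / 39.4
LI = 1.096


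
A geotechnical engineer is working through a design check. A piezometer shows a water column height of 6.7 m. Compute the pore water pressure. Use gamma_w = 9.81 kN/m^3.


Using u = gamma_w * h_w
u = 9.81 * 6.7
u = 65.73 kPa


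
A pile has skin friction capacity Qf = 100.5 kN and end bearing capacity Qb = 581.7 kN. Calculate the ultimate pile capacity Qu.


Using Qu = Qf + Qb
Qu = 100.5 + 581.7
Qu = 682.2 kN


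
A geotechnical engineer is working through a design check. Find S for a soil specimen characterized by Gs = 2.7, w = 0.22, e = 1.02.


Using S = Gs * w / e
S = 2.7 * 0.22 / 1.02
S = 0.5824


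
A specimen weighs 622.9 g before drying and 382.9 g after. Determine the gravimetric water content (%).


Result: 62.68 %

Derivation:
Using w = (m_wet - m_dry) / m_dry * 100
m_wet - m_dry = 622.9 - 382.9 = 240.0 g
w = 240.0 / 382.9 * 100
w = 62.68 %


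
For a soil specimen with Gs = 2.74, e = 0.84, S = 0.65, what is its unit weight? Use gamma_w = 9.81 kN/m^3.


Using gamma = gamma_w * (Gs + S*e) / (1 + e)
Numerator: Gs + S*e = 2.74 + 0.65*0.84 = 3.286
Denominator: 1 + e = 1 + 0.84 = 1.84
gamma = 9.81 * 3.286 / 1.84
gamma = 17.519 kN/m^3


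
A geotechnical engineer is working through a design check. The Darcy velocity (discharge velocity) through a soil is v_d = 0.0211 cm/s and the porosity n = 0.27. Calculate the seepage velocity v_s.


Result: 0.07815 cm/s

Derivation:
Using v_s = v_d / n
v_s = 0.0211 / 0.27
v_s = 0.07815 cm/s


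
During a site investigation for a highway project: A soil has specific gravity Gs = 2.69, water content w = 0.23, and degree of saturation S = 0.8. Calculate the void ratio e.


Result: 0.7734

Derivation:
Using the relation e = Gs * w / S
e = 2.69 * 0.23 / 0.8
e = 0.7734


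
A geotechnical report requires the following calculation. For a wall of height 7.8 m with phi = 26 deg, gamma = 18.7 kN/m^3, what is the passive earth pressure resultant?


Compute passive earth pressure coefficient:
Kp = tan^2(45 + phi/2) = tan^2(58.0) = 2.561071
Compute passive force:
Pp = 0.5 * Kp * gamma * H^2
Pp = 0.5 * 2.561071 * 18.7 * 7.8^2
Pp = 1456.88 kN/m


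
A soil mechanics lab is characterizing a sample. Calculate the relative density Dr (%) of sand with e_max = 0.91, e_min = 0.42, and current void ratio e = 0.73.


Using Dr = (e_max - e) / (e_max - e_min) * 100
e_max - e = 0.91 - 0.73 = 0.18
e_max - e_min = 0.91 - 0.42 = 0.49
Dr = 0.18 / 0.49 * 100
Dr = 36.73 %


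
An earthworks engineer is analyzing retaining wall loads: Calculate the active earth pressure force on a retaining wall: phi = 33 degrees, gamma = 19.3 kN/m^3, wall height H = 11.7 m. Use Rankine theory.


Compute active earth pressure coefficient:
Ka = tan^2(45 - phi/2) = tan^2(28.5) = 0.294801
Compute active force:
Pa = 0.5 * Ka * gamma * H^2
Pa = 0.5 * 0.294801 * 19.3 * 11.7^2
Pa = 389.43 kN/m


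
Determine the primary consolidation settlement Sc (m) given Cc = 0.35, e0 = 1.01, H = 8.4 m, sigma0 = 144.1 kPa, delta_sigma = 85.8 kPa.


Result: 0.2967 m

Derivation:
Using Sc = Cc * H / (1 + e0) * log10((sigma0 + delta_sigma) / sigma0)
Stress ratio = (144.1 + 85.8) / 144.1 = 1.59542
log10(1.59542) = 0.202875
Cc * H / (1 + e0) = 0.35 * 8.4 / (1 + 1.01) = 1.46269
Sc = 1.46269 * 0.202875
Sc = 0.2967 m


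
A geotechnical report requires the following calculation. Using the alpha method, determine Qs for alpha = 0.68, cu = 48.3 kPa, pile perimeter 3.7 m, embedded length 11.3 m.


Result: 1373.21 kN

Derivation:
Using Qs = alpha * cu * perimeter * L
Qs = 0.68 * 48.3 * 3.7 * 11.3
Qs = 1373.21 kN


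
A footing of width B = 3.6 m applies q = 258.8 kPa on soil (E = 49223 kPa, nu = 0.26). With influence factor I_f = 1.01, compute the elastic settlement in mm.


Result: 17.825 mm

Derivation:
Using Se = q * B * (1 - nu^2) * I_f / E
1 - nu^2 = 1 - 0.26^2 = 0.9324
Se = 258.8 * 3.6 * 0.9324 * 1.01 / 49223
Se = 0.017825 m
Convert to mm: Se = 0.017825 * 1000 = 17.825 mm


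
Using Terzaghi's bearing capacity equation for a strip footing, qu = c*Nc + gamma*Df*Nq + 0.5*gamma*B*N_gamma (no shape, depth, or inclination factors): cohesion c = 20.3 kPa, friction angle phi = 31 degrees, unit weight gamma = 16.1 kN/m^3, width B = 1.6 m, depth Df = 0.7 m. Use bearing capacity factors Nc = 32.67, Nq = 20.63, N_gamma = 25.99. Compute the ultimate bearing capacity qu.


Compute qu = c*Nc + gamma*Df*Nq + 0.5*gamma*B*N_gamma
Term 1: 20.3 * 32.67 = 663.201
Term 2: 16.1 * 0.7 * 20.63 = 232.5001
Term 3: 0.5 * 16.1 * 1.6 * 25.99 = 334.7512
qu = 663.201 + 232.5001 + 334.7512
qu = 1230.45 kPa


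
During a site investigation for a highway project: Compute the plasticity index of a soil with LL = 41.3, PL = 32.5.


Using PI = LL - PL
PI = 41.3 - 32.5
PI = 8.8


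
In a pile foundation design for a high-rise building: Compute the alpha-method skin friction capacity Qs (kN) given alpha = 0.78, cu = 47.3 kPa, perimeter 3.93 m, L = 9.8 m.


Using Qs = alpha * cu * perimeter * L
Qs = 0.78 * 47.3 * 3.93 * 9.8
Qs = 1420.94 kN


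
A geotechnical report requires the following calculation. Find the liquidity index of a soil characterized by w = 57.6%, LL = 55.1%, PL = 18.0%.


First compute the plasticity index:
PI = LL - PL = 55.1 - 18.0 = 37.1
Then compute the liquidity index:
LI = (w - PL) / PI
LI = (57.6 - 18.0) / 37.1
LI = 1.067


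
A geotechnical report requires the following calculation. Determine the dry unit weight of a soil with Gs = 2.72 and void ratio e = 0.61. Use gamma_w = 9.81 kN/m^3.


Using gamma_d = Gs * gamma_w / (1 + e)
gamma_d = 2.72 * 9.81 / (1 + 0.61)
gamma_d = 2.72 * 9.81 / 1.61
gamma_d = 16.573 kN/m^3


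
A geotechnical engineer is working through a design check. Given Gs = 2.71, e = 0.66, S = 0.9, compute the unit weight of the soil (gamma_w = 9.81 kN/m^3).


Using gamma = gamma_w * (Gs + S*e) / (1 + e)
Numerator: Gs + S*e = 2.71 + 0.9*0.66 = 3.304
Denominator: 1 + e = 1 + 0.66 = 1.66
gamma = 9.81 * 3.304 / 1.66
gamma = 19.525 kN/m^3


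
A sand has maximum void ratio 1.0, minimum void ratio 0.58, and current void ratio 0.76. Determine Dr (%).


Using Dr = (e_max - e) / (e_max - e_min) * 100
e_max - e = 1.0 - 0.76 = 0.24
e_max - e_min = 1.0 - 0.58 = 0.42
Dr = 0.24 / 0.42 * 100
Dr = 57.14 %


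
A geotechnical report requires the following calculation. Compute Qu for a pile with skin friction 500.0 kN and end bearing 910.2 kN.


Result: 1410.2 kN

Derivation:
Using Qu = Qf + Qb
Qu = 500.0 + 910.2
Qu = 1410.2 kN


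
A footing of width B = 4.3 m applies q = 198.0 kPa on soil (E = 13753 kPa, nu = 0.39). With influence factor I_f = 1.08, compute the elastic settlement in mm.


Using Se = q * B * (1 - nu^2) * I_f / E
1 - nu^2 = 1 - 0.39^2 = 0.8479
Se = 198.0 * 4.3 * 0.8479 * 1.08 / 13753
Se = 0.056690 m
Convert to mm: Se = 0.056690 * 1000 = 56.69 mm


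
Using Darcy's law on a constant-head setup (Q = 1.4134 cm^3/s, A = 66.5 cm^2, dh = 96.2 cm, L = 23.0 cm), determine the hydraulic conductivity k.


Compute hydraulic gradient:
i = dh / L = 96.2 / 23.0 = 4.18261
Then apply Darcy's law:
k = Q / (A * i)
k = 1.4134 / (66.5 * 4.18261)
k = 1.4134 / 278.143
k = 0.005082 cm/s


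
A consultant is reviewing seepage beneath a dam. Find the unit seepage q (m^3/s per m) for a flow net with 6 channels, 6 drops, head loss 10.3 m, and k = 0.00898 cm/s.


Result: 0.0009249 m^3/s per m

Derivation:
Convert k to m/s for unit consistency with H:
k = 0.00898 cm/s = 0.00898 / 100 m/s = 8.98e-05 m/s
Using q = k * H * Nf / Nd
Nf / Nd = 6 / 6 = 1.0
q = 8.98e-05 * 10.3 * 1.0
q = 0.0009249 m^3/s per m


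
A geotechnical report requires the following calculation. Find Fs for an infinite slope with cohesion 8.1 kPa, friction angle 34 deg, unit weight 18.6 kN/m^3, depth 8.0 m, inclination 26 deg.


Using Fs = c / (gamma*H*sin(beta)*cos(beta)) + tan(phi)/tan(beta)
Cohesion contribution = 8.1 / (18.6*8.0*sin(26)*cos(26))
Cohesion contribution = 0.138159
Friction contribution = tan(34)/tan(26) = 1.38295
Fs = 0.138159 + 1.38295
Fs = 1.521


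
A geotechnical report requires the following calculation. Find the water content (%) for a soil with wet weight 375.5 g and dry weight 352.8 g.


Result: 6.43 %

Derivation:
Using w = (m_wet - m_dry) / m_dry * 100
m_wet - m_dry = 375.5 - 352.8 = 22.7 g
w = 22.7 / 352.8 * 100
w = 6.43 %


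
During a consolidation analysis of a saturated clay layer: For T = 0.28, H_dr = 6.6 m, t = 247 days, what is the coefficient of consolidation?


Result: 0.04938 m^2/day

Derivation:
Using cv = T * H_dr^2 / t
H_dr^2 = 6.6^2 = 43.56
cv = 0.28 * 43.56 / 247
cv = 0.04938 m^2/day


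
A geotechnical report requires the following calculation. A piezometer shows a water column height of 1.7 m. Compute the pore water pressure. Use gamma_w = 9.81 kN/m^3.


Result: 16.68 kPa

Derivation:
Using u = gamma_w * h_w
u = 9.81 * 1.7
u = 16.68 kPa


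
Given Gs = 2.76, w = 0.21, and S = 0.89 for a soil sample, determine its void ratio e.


Using the relation e = Gs * w / S
e = 2.76 * 0.21 / 0.89
e = 0.6512


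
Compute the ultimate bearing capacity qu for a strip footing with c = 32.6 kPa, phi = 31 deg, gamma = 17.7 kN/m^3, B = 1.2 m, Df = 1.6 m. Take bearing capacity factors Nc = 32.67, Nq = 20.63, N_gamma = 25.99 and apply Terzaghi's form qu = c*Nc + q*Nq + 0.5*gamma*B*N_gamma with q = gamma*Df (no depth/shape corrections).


Compute qu = c*Nc + gamma*Df*Nq + 0.5*gamma*B*N_gamma
Term 1: 32.6 * 32.67 = 1065.042
Term 2: 17.7 * 1.6 * 20.63 = 584.2416
Term 3: 0.5 * 17.7 * 1.2 * 25.99 = 276.0138
qu = 1065.042 + 584.2416 + 276.0138
qu = 1925.3 kPa


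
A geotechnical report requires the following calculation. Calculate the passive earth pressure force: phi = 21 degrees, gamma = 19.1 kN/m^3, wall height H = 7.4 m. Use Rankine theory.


Compute passive earth pressure coefficient:
Kp = tan^2(45 + phi/2) = tan^2(55.5) = 2.117051
Compute passive force:
Pp = 0.5 * Kp * gamma * H^2
Pp = 0.5 * 2.117051 * 19.1 * 7.4^2
Pp = 1107.13 kN/m


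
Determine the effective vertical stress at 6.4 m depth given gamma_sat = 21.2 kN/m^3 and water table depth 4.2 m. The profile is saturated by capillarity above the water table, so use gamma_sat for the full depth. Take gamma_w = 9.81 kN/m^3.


Total stress = gamma_sat * depth
sigma = 21.2 * 6.4 = 135.68 kPa
Pore water pressure u = gamma_w * (depth - d_wt)
u = 9.81 * (6.4 - 4.2) = 21.582 kPa
Effective stress = sigma - u
sigma' = 135.68 - 21.582 = 114.1 kPa


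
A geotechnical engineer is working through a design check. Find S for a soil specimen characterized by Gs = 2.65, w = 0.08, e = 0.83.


Result: 0.2554

Derivation:
Using S = Gs * w / e
S = 2.65 * 0.08 / 0.83
S = 0.2554


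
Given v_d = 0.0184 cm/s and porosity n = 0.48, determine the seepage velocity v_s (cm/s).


Result: 0.03833 cm/s

Derivation:
Using v_s = v_d / n
v_s = 0.0184 / 0.48
v_s = 0.03833 cm/s


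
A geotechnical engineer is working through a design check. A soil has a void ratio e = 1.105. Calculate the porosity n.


Using the relation n = e / (1 + e)
n = 1.105 / (1 + 1.105)
n = 1.105 / 2.105
n = 0.5249


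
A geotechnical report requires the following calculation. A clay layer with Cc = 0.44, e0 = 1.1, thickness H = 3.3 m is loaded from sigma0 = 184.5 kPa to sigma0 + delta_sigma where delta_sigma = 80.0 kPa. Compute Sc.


Using Sc = Cc * H / (1 + e0) * log10((sigma0 + delta_sigma) / sigma0)
Stress ratio = (184.5 + 80.0) / 184.5 = 1.4336
log10(1.4336) = 0.156429
Cc * H / (1 + e0) = 0.44 * 3.3 / (1 + 1.1) = 0.691429
Sc = 0.691429 * 0.156429
Sc = 0.1082 m


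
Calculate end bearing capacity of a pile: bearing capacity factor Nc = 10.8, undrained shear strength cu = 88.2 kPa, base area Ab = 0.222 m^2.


Result: 211.47 kN

Derivation:
Using Qb = Nc * cu * Ab
Qb = 10.8 * 88.2 * 0.222
Qb = 211.47 kN


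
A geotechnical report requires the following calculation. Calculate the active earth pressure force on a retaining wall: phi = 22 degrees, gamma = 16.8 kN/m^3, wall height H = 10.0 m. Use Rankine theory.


Compute active earth pressure coefficient:
Ka = tan^2(45 - phi/2) = tan^2(34.0) = 0.454962
Compute active force:
Pa = 0.5 * Ka * gamma * H^2
Pa = 0.5 * 0.454962 * 16.8 * 10.0^2
Pa = 382.17 kN/m


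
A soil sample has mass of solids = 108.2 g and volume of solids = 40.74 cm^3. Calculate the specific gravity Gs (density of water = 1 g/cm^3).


Using Gs = m_s / (V_s * rho_w)
Since rho_w = 1 g/cm^3:
Gs = 108.2 / 40.74
Gs = 2.656


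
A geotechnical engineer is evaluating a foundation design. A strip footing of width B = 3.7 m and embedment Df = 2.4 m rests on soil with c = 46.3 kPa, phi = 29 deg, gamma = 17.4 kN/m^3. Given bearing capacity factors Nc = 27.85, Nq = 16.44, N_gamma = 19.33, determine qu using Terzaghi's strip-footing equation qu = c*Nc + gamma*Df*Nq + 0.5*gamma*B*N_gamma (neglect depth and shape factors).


Result: 2598.22 kPa

Derivation:
Compute qu = c*Nc + gamma*Df*Nq + 0.5*gamma*B*N_gamma
Term 1: 46.3 * 27.85 = 1289.455
Term 2: 17.4 * 2.4 * 16.44 = 686.5344
Term 3: 0.5 * 17.4 * 3.7 * 19.33 = 622.2327
qu = 1289.455 + 686.5344 + 622.2327
qu = 2598.22 kPa


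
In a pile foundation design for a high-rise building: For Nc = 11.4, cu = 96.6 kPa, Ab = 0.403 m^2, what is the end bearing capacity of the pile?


Using Qb = Nc * cu * Ab
Qb = 11.4 * 96.6 * 0.403
Qb = 443.8 kN


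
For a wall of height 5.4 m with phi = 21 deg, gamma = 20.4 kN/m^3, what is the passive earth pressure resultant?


Compute passive earth pressure coefficient:
Kp = tan^2(45 + phi/2) = tan^2(55.5) = 2.117051
Compute passive force:
Pp = 0.5 * Kp * gamma * H^2
Pp = 0.5 * 2.117051 * 20.4 * 5.4^2
Pp = 629.68 kN/m


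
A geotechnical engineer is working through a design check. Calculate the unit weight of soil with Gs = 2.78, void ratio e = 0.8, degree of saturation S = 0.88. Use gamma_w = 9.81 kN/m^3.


Using gamma = gamma_w * (Gs + S*e) / (1 + e)
Numerator: Gs + S*e = 2.78 + 0.88*0.8 = 3.484
Denominator: 1 + e = 1 + 0.8 = 1.8
gamma = 9.81 * 3.484 / 1.8
gamma = 18.988 kN/m^3


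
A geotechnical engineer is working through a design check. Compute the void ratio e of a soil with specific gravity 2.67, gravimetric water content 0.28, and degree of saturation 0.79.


Using the relation e = Gs * w / S
e = 2.67 * 0.28 / 0.79
e = 0.9463


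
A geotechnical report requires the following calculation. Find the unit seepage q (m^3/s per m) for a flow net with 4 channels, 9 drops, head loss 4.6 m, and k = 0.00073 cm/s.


Convert k to m/s for unit consistency with H:
k = 0.00073 cm/s = 0.00073 / 100 m/s = 7.3e-06 m/s
Using q = k * H * Nf / Nd
Nf / Nd = 4 / 9 = 0.4444
q = 7.3e-06 * 4.6 * 0.4444
q = 1.492e-05 m^3/s per m


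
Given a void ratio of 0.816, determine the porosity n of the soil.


Using the relation n = e / (1 + e)
n = 0.816 / (1 + 0.816)
n = 0.816 / 1.816
n = 0.4493


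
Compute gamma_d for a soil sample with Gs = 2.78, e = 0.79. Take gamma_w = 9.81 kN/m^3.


Result: 15.236 kN/m^3

Derivation:
Using gamma_d = Gs * gamma_w / (1 + e)
gamma_d = 2.78 * 9.81 / (1 + 0.79)
gamma_d = 2.78 * 9.81 / 1.79
gamma_d = 15.236 kN/m^3


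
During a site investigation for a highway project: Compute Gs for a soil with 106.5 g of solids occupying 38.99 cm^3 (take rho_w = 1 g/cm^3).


Using Gs = m_s / (V_s * rho_w)
Since rho_w = 1 g/cm^3:
Gs = 106.5 / 38.99
Gs = 2.731


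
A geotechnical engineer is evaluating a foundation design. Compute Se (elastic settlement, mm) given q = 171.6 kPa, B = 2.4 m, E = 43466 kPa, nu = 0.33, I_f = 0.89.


Using Se = q * B * (1 - nu^2) * I_f / E
1 - nu^2 = 1 - 0.33^2 = 0.8911
Se = 171.6 * 2.4 * 0.8911 * 0.89 / 43466
Se = 0.007514 m
Convert to mm: Se = 0.007514 * 1000 = 7.514 mm


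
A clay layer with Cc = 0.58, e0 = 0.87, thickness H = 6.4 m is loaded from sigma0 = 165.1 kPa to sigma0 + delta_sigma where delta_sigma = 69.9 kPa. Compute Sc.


Using Sc = Cc * H / (1 + e0) * log10((sigma0 + delta_sigma) / sigma0)
Stress ratio = (165.1 + 69.9) / 165.1 = 1.42338
log10(1.42338) = 0.153321
Cc * H / (1 + e0) = 0.58 * 6.4 / (1 + 0.87) = 1.98503
Sc = 1.98503 * 0.153321
Sc = 0.3043 m


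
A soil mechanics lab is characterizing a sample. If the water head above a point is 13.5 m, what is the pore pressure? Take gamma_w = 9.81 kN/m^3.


Using u = gamma_w * h_w
u = 9.81 * 13.5
u = 132.44 kPa


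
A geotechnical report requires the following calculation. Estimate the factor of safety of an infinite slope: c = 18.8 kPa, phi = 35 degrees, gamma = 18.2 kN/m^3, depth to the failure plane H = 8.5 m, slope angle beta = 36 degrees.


Using Fs = c / (gamma*H*sin(beta)*cos(beta)) + tan(phi)/tan(beta)
Cohesion contribution = 18.8 / (18.2*8.5*sin(36)*cos(36))
Cohesion contribution = 0.255559
Friction contribution = tan(35)/tan(36) = 0.963753
Fs = 0.255559 + 0.963753
Fs = 1.219


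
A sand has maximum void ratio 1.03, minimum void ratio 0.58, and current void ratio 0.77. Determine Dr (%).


Using Dr = (e_max - e) / (e_max - e_min) * 100
e_max - e = 1.03 - 0.77 = 0.26
e_max - e_min = 1.03 - 0.58 = 0.45
Dr = 0.26 / 0.45 * 100
Dr = 57.78 %


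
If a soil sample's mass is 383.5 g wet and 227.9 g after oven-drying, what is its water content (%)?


Using w = (m_wet - m_dry) / m_dry * 100
m_wet - m_dry = 383.5 - 227.9 = 155.6 g
w = 155.6 / 227.9 * 100
w = 68.28 %


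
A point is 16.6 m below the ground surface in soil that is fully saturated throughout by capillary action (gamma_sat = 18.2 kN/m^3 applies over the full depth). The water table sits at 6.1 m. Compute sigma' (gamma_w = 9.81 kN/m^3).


Result: 199.12 kPa

Derivation:
Total stress = gamma_sat * depth
sigma = 18.2 * 16.6 = 302.12 kPa
Pore water pressure u = gamma_w * (depth - d_wt)
u = 9.81 * (16.6 - 6.1) = 103.005 kPa
Effective stress = sigma - u
sigma' = 302.12 - 103.005 = 199.12 kPa


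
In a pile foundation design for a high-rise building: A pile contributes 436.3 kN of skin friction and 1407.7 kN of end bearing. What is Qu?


Using Qu = Qf + Qb
Qu = 436.3 + 1407.7
Qu = 1844.0 kN


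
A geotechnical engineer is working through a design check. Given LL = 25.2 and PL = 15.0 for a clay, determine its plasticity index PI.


Using PI = LL - PL
PI = 25.2 - 15.0
PI = 10.2


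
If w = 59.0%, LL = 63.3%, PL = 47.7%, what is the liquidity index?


Result: 0.724

Derivation:
First compute the plasticity index:
PI = LL - PL = 63.3 - 47.7 = 15.6
Then compute the liquidity index:
LI = (w - PL) / PI
LI = (59.0 - 47.7) / 15.6
LI = 0.724


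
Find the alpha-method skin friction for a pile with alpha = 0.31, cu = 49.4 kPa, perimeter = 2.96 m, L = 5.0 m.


Using Qs = alpha * cu * perimeter * L
Qs = 0.31 * 49.4 * 2.96 * 5.0
Qs = 226.65 kN


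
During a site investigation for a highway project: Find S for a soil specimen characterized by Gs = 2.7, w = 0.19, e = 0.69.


Result: 0.7435

Derivation:
Using S = Gs * w / e
S = 2.7 * 0.19 / 0.69
S = 0.7435


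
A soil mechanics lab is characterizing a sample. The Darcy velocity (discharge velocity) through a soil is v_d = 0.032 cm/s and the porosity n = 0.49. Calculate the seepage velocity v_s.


Result: 0.06531 cm/s

Derivation:
Using v_s = v_d / n
v_s = 0.032 / 0.49
v_s = 0.06531 cm/s


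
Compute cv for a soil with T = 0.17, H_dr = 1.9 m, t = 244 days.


Result: 0.00252 m^2/day

Derivation:
Using cv = T * H_dr^2 / t
H_dr^2 = 1.9^2 = 3.61
cv = 0.17 * 3.61 / 244
cv = 0.00252 m^2/day


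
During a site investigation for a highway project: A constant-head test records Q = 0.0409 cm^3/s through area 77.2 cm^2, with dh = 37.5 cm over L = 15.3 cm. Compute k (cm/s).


Compute hydraulic gradient:
i = dh / L = 37.5 / 15.3 = 2.45098
Then apply Darcy's law:
k = Q / (A * i)
k = 0.0409 / (77.2 * 2.45098)
k = 0.0409 / 189.216
k = 0.000216 cm/s


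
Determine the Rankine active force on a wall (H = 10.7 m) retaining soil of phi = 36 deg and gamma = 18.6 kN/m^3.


Compute active earth pressure coefficient:
Ka = tan^2(45 - phi/2) = tan^2(27.0) = 0.259616
Compute active force:
Pa = 0.5 * Ka * gamma * H^2
Pa = 0.5 * 0.259616 * 18.6 * 10.7^2
Pa = 276.43 kN/m


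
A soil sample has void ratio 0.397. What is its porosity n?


Using the relation n = e / (1 + e)
n = 0.397 / (1 + 0.397)
n = 0.397 / 1.397
n = 0.2842


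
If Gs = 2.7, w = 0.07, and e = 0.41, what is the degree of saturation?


Using S = Gs * w / e
S = 2.7 * 0.07 / 0.41
S = 0.461


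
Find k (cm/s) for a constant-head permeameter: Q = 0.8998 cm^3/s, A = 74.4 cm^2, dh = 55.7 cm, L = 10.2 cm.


Compute hydraulic gradient:
i = dh / L = 55.7 / 10.2 = 5.46078
Then apply Darcy's law:
k = Q / (A * i)
k = 0.8998 / (74.4 * 5.46078)
k = 0.8998 / 406.282
k = 0.002215 cm/s


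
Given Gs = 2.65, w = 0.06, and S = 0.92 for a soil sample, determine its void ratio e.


Using the relation e = Gs * w / S
e = 2.65 * 0.06 / 0.92
e = 0.1728


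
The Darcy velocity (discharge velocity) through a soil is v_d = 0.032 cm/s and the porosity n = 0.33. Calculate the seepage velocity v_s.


Result: 0.09697 cm/s

Derivation:
Using v_s = v_d / n
v_s = 0.032 / 0.33
v_s = 0.09697 cm/s


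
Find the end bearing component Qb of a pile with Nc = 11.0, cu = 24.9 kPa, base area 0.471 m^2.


Result: 129.01 kN

Derivation:
Using Qb = Nc * cu * Ab
Qb = 11.0 * 24.9 * 0.471
Qb = 129.01 kN


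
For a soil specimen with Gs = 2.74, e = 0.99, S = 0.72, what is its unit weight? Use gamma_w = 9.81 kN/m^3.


Result: 17.021 kN/m^3

Derivation:
Using gamma = gamma_w * (Gs + S*e) / (1 + e)
Numerator: Gs + S*e = 2.74 + 0.72*0.99 = 3.4528
Denominator: 1 + e = 1 + 0.99 = 1.99
gamma = 9.81 * 3.4528 / 1.99
gamma = 17.021 kN/m^3


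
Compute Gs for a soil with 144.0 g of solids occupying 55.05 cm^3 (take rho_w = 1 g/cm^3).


Result: 2.616

Derivation:
Using Gs = m_s / (V_s * rho_w)
Since rho_w = 1 g/cm^3:
Gs = 144.0 / 55.05
Gs = 2.616


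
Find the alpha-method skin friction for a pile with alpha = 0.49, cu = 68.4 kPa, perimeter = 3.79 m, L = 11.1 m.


Using Qs = alpha * cu * perimeter * L
Qs = 0.49 * 68.4 * 3.79 * 11.1
Qs = 1409.98 kN


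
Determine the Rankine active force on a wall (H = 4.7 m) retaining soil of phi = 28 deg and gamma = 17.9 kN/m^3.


Compute active earth pressure coefficient:
Ka = tan^2(45 - phi/2) = tan^2(31.0) = 0.361033
Compute active force:
Pa = 0.5 * Ka * gamma * H^2
Pa = 0.5 * 0.361033 * 17.9 * 4.7^2
Pa = 71.38 kN/m


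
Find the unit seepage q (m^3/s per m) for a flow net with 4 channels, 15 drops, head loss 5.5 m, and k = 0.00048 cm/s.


Convert k to m/s for unit consistency with H:
k = 0.00048 cm/s = 0.00048 / 100 m/s = 4.8e-06 m/s
Using q = k * H * Nf / Nd
Nf / Nd = 4 / 15 = 0.2667
q = 4.8e-06 * 5.5 * 0.2667
q = 7.04e-06 m^3/s per m


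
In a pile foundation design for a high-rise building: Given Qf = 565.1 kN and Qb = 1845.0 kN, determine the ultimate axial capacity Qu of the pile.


Using Qu = Qf + Qb
Qu = 565.1 + 1845.0
Qu = 2410.1 kN


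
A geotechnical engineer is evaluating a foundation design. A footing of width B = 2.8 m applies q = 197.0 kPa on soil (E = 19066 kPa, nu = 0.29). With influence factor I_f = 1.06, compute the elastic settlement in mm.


Using Se = q * B * (1 - nu^2) * I_f / E
1 - nu^2 = 1 - 0.29^2 = 0.9159
Se = 197.0 * 2.8 * 0.9159 * 1.06 / 19066
Se = 0.028088 m
Convert to mm: Se = 0.028088 * 1000 = 28.088 mm


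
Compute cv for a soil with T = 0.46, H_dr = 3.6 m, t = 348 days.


Using cv = T * H_dr^2 / t
H_dr^2 = 3.6^2 = 12.96
cv = 0.46 * 12.96 / 348
cv = 0.01713 m^2/day


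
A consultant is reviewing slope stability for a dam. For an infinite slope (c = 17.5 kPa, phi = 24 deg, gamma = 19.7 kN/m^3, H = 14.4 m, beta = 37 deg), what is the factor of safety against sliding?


Using Fs = c / (gamma*H*sin(beta)*cos(beta)) + tan(phi)/tan(beta)
Cohesion contribution = 17.5 / (19.7*14.4*sin(37)*cos(37))
Cohesion contribution = 0.128351
Friction contribution = tan(24)/tan(37) = 0.590838
Fs = 0.128351 + 0.590838
Fs = 0.719


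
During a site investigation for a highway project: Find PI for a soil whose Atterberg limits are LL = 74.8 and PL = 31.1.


Using PI = LL - PL
PI = 74.8 - 31.1
PI = 43.7


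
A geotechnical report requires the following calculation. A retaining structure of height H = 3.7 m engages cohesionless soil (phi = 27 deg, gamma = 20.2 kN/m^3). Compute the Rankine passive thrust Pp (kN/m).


Result: 368.2 kN/m

Derivation:
Compute passive earth pressure coefficient:
Kp = tan^2(45 + phi/2) = tan^2(58.5) = 2.66294
Compute passive force:
Pp = 0.5 * Kp * gamma * H^2
Pp = 0.5 * 2.66294 * 20.2 * 3.7^2
Pp = 368.2 kN/m


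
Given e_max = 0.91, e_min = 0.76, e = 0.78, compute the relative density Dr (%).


Using Dr = (e_max - e) / (e_max - e_min) * 100
e_max - e = 0.91 - 0.78 = 0.13
e_max - e_min = 0.91 - 0.76 = 0.15
Dr = 0.13 / 0.15 * 100
Dr = 86.67 %


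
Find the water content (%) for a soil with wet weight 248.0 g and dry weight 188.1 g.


Result: 31.84 %

Derivation:
Using w = (m_wet - m_dry) / m_dry * 100
m_wet - m_dry = 248.0 - 188.1 = 59.9 g
w = 59.9 / 188.1 * 100
w = 31.84 %


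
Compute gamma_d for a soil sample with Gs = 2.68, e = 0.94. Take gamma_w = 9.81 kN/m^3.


Result: 13.552 kN/m^3

Derivation:
Using gamma_d = Gs * gamma_w / (1 + e)
gamma_d = 2.68 * 9.81 / (1 + 0.94)
gamma_d = 2.68 * 9.81 / 1.94
gamma_d = 13.552 kN/m^3


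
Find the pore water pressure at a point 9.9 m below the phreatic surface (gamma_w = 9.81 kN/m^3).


Using u = gamma_w * h_w
u = 9.81 * 9.9
u = 97.12 kPa


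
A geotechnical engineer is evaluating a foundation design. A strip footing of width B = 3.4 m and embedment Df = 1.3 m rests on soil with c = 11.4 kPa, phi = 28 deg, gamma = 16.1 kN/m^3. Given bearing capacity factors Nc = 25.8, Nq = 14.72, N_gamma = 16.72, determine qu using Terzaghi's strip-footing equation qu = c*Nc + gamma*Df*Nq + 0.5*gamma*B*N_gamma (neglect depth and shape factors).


Compute qu = c*Nc + gamma*Df*Nq + 0.5*gamma*B*N_gamma
Term 1: 11.4 * 25.8 = 294.12
Term 2: 16.1 * 1.3 * 14.72 = 308.0896
Term 3: 0.5 * 16.1 * 3.4 * 16.72 = 457.6264
qu = 294.12 + 308.0896 + 457.6264
qu = 1059.84 kPa


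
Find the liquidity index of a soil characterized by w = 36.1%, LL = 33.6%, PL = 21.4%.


First compute the plasticity index:
PI = LL - PL = 33.6 - 21.4 = 12.2
Then compute the liquidity index:
LI = (w - PL) / PI
LI = (36.1 - 21.4) / 12.2
LI = 1.205


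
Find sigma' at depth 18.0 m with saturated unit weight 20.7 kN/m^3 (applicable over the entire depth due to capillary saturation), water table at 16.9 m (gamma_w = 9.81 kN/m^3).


Total stress = gamma_sat * depth
sigma = 20.7 * 18.0 = 372.6 kPa
Pore water pressure u = gamma_w * (depth - d_wt)
u = 9.81 * (18.0 - 16.9) = 10.791 kPa
Effective stress = sigma - u
sigma' = 372.6 - 10.791 = 361.81 kPa


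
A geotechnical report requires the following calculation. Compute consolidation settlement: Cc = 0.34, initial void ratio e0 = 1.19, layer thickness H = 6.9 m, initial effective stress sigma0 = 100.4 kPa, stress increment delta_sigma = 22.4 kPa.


Result: 0.0937 m

Derivation:
Using Sc = Cc * H / (1 + e0) * log10((sigma0 + delta_sigma) / sigma0)
Stress ratio = (100.4 + 22.4) / 100.4 = 1.22311
log10(1.22311) = 0.0874647
Cc * H / (1 + e0) = 0.34 * 6.9 / (1 + 1.19) = 1.07123
Sc = 1.07123 * 0.0874647
Sc = 0.0937 m


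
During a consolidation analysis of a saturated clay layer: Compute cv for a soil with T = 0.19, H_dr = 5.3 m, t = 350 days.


Using cv = T * H_dr^2 / t
H_dr^2 = 5.3^2 = 28.09
cv = 0.19 * 28.09 / 350
cv = 0.01525 m^2/day


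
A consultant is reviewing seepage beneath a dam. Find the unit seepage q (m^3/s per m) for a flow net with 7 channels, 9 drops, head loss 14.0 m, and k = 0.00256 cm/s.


Result: 0.0002788 m^3/s per m

Derivation:
Convert k to m/s for unit consistency with H:
k = 0.00256 cm/s = 0.00256 / 100 m/s = 2.56e-05 m/s
Using q = k * H * Nf / Nd
Nf / Nd = 7 / 9 = 0.7778
q = 2.56e-05 * 14.0 * 0.7778
q = 0.0002788 m^3/s per m


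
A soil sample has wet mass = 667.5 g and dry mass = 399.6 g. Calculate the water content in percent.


Using w = (m_wet - m_dry) / m_dry * 100
m_wet - m_dry = 667.5 - 399.6 = 267.9 g
w = 267.9 / 399.6 * 100
w = 67.04 %


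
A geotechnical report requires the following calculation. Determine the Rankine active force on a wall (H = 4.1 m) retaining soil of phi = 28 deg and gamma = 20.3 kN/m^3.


Compute active earth pressure coefficient:
Ka = tan^2(45 - phi/2) = tan^2(31.0) = 0.361033
Compute active force:
Pa = 0.5 * Ka * gamma * H^2
Pa = 0.5 * 0.361033 * 20.3 * 4.1^2
Pa = 61.6 kN/m


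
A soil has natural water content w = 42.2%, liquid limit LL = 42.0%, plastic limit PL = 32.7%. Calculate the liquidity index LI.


First compute the plasticity index:
PI = LL - PL = 42.0 - 32.7 = 9.3
Then compute the liquidity index:
LI = (w - PL) / PI
LI = (42.2 - 32.7) / 9.3
LI = 1.022


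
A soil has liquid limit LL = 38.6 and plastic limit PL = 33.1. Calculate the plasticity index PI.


Using PI = LL - PL
PI = 38.6 - 33.1
PI = 5.5


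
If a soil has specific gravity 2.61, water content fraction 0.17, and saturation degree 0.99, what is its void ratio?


Result: 0.4482

Derivation:
Using the relation e = Gs * w / S
e = 2.61 * 0.17 / 0.99
e = 0.4482


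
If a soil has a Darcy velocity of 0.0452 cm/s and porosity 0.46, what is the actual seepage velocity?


Using v_s = v_d / n
v_s = 0.0452 / 0.46
v_s = 0.09826 cm/s


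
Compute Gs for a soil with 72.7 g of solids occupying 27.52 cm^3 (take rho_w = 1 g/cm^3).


Using Gs = m_s / (V_s * rho_w)
Since rho_w = 1 g/cm^3:
Gs = 72.7 / 27.52
Gs = 2.642


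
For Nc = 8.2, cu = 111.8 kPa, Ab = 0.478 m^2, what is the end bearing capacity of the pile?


Using Qb = Nc * cu * Ab
Qb = 8.2 * 111.8 * 0.478
Qb = 438.21 kN


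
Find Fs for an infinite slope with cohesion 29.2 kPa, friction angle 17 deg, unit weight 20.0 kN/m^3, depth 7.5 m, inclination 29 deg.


Using Fs = c / (gamma*H*sin(beta)*cos(beta)) + tan(phi)/tan(beta)
Cohesion contribution = 29.2 / (20.0*7.5*sin(29)*cos(29))
Cohesion contribution = 0.459093
Friction contribution = tan(17)/tan(29) = 0.551553
Fs = 0.459093 + 0.551553
Fs = 1.011


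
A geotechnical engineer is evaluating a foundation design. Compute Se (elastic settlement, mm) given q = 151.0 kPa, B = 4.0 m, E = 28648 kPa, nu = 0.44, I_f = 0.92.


Using Se = q * B * (1 - nu^2) * I_f / E
1 - nu^2 = 1 - 0.44^2 = 0.8064
Se = 151.0 * 4.0 * 0.8064 * 0.92 / 28648
Se = 0.015642 m
Convert to mm: Se = 0.015642 * 1000 = 15.642 mm


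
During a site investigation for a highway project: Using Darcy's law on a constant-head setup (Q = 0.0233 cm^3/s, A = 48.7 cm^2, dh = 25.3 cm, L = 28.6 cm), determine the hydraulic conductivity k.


Compute hydraulic gradient:
i = dh / L = 25.3 / 28.6 = 0.884615
Then apply Darcy's law:
k = Q / (A * i)
k = 0.0233 / (48.7 * 0.884615)
k = 0.0233 / 43.0808
k = 0.000541 cm/s


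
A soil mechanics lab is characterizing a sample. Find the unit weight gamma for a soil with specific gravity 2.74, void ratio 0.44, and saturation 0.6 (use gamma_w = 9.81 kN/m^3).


Using gamma = gamma_w * (Gs + S*e) / (1 + e)
Numerator: Gs + S*e = 2.74 + 0.6*0.44 = 3.004
Denominator: 1 + e = 1 + 0.44 = 1.44
gamma = 9.81 * 3.004 / 1.44
gamma = 20.465 kN/m^3


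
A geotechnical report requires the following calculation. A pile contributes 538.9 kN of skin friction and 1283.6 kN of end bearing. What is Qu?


Result: 1822.5 kN

Derivation:
Using Qu = Qf + Qb
Qu = 538.9 + 1283.6
Qu = 1822.5 kN


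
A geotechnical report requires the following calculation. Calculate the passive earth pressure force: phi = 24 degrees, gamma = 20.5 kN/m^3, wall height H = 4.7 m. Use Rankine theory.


Compute passive earth pressure coefficient:
Kp = tan^2(45 + phi/2) = tan^2(57.0) = 2.371184
Compute passive force:
Pp = 0.5 * Kp * gamma * H^2
Pp = 0.5 * 2.371184 * 20.5 * 4.7^2
Pp = 536.89 kN/m


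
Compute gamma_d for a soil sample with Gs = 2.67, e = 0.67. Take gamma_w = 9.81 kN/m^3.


Using gamma_d = Gs * gamma_w / (1 + e)
gamma_d = 2.67 * 9.81 / (1 + 0.67)
gamma_d = 2.67 * 9.81 / 1.67
gamma_d = 15.684 kN/m^3


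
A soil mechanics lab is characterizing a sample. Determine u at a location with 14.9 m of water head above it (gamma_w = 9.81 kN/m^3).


Using u = gamma_w * h_w
u = 9.81 * 14.9
u = 146.17 kPa


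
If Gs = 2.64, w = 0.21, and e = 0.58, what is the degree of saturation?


Using S = Gs * w / e
S = 2.64 * 0.21 / 0.58
S = 0.9559


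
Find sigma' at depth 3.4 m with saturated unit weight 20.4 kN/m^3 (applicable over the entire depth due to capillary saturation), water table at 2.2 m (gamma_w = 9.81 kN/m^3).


Total stress = gamma_sat * depth
sigma = 20.4 * 3.4 = 69.36 kPa
Pore water pressure u = gamma_w * (depth - d_wt)
u = 9.81 * (3.4 - 2.2) = 11.772 kPa
Effective stress = sigma - u
sigma' = 69.36 - 11.772 = 57.59 kPa


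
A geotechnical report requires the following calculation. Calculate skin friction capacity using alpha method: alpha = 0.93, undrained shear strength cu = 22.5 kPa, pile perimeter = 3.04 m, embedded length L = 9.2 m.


Using Qs = alpha * cu * perimeter * L
Qs = 0.93 * 22.5 * 3.04 * 9.2
Qs = 585.23 kN


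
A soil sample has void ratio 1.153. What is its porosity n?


Using the relation n = e / (1 + e)
n = 1.153 / (1 + 1.153)
n = 1.153 / 2.153
n = 0.5355


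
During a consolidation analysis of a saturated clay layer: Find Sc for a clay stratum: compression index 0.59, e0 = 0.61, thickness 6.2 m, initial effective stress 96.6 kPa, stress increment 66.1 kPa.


Using Sc = Cc * H / (1 + e0) * log10((sigma0 + delta_sigma) / sigma0)
Stress ratio = (96.6 + 66.1) / 96.6 = 1.68427
log10(1.68427) = 0.22641
Cc * H / (1 + e0) = 0.59 * 6.2 / (1 + 0.61) = 2.27205
Sc = 2.27205 * 0.22641
Sc = 0.5144 m


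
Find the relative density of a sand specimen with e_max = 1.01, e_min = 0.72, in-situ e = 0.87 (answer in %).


Result: 48.28 %

Derivation:
Using Dr = (e_max - e) / (e_max - e_min) * 100
e_max - e = 1.01 - 0.87 = 0.14
e_max - e_min = 1.01 - 0.72 = 0.29
Dr = 0.14 / 0.29 * 100
Dr = 48.28 %


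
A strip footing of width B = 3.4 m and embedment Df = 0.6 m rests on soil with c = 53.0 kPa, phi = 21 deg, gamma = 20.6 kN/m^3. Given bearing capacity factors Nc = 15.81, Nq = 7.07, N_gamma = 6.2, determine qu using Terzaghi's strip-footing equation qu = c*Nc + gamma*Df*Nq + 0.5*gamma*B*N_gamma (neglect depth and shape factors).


Compute qu = c*Nc + gamma*Df*Nq + 0.5*gamma*B*N_gamma
Term 1: 53.0 * 15.81 = 837.93
Term 2: 20.6 * 0.6 * 7.07 = 87.3852
Term 3: 0.5 * 20.6 * 3.4 * 6.2 = 217.124
qu = 837.93 + 87.3852 + 217.124
qu = 1142.44 kPa


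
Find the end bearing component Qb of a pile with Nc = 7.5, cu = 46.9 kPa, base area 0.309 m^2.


Using Qb = Nc * cu * Ab
Qb = 7.5 * 46.9 * 0.309
Qb = 108.69 kN


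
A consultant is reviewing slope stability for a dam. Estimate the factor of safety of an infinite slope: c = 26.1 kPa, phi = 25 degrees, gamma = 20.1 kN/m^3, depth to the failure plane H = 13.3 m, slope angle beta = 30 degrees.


Result: 1.033

Derivation:
Using Fs = c / (gamma*H*sin(beta)*cos(beta)) + tan(phi)/tan(beta)
Cohesion contribution = 26.1 / (20.1*13.3*sin(30)*cos(30))
Cohesion contribution = 0.225472
Friction contribution = tan(25)/tan(30) = 0.807669
Fs = 0.225472 + 0.807669
Fs = 1.033


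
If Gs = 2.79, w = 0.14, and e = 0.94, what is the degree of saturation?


Using S = Gs * w / e
S = 2.79 * 0.14 / 0.94
S = 0.4155


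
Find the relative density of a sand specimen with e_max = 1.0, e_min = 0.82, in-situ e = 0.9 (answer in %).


Result: 55.56 %

Derivation:
Using Dr = (e_max - e) / (e_max - e_min) * 100
e_max - e = 1.0 - 0.9 = 0.1
e_max - e_min = 1.0 - 0.82 = 0.18
Dr = 0.1 / 0.18 * 100
Dr = 55.56 %


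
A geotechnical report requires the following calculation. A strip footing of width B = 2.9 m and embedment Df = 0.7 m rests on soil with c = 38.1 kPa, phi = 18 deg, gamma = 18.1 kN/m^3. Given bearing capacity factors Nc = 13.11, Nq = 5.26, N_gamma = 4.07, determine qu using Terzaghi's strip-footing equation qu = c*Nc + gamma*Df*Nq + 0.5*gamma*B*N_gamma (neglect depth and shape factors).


Compute qu = c*Nc + gamma*Df*Nq + 0.5*gamma*B*N_gamma
Term 1: 38.1 * 13.11 = 499.491
Term 2: 18.1 * 0.7 * 5.26 = 66.6442
Term 3: 0.5 * 18.1 * 2.9 * 4.07 = 106.81715
qu = 499.491 + 66.6442 + 106.81715
qu = 672.95 kPa


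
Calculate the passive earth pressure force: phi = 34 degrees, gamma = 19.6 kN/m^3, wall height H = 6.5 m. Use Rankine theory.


Compute passive earth pressure coefficient:
Kp = tan^2(45 + phi/2) = tan^2(62.0) = 3.537132
Compute passive force:
Pp = 0.5 * Kp * gamma * H^2
Pp = 0.5 * 3.537132 * 19.6 * 6.5^2
Pp = 1464.55 kN/m


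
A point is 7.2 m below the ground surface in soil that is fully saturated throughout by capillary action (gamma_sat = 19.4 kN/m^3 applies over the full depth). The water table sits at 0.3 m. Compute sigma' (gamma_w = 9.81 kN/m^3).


Total stress = gamma_sat * depth
sigma = 19.4 * 7.2 = 139.68 kPa
Pore water pressure u = gamma_w * (depth - d_wt)
u = 9.81 * (7.2 - 0.3) = 67.689 kPa
Effective stress = sigma - u
sigma' = 139.68 - 67.689 = 71.99 kPa


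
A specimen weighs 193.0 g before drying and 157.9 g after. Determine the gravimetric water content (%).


Using w = (m_wet - m_dry) / m_dry * 100
m_wet - m_dry = 193.0 - 157.9 = 35.1 g
w = 35.1 / 157.9 * 100
w = 22.23 %


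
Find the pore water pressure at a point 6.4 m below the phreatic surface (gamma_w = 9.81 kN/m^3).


Using u = gamma_w * h_w
u = 9.81 * 6.4
u = 62.78 kPa


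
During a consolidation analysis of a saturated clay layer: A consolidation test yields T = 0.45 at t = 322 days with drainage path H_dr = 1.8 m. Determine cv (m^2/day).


Using cv = T * H_dr^2 / t
H_dr^2 = 1.8^2 = 3.24
cv = 0.45 * 3.24 / 322
cv = 0.00453 m^2/day


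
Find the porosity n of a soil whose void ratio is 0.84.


Result: 0.4565

Derivation:
Using the relation n = e / (1 + e)
n = 0.84 / (1 + 0.84)
n = 0.84 / 1.84
n = 0.4565


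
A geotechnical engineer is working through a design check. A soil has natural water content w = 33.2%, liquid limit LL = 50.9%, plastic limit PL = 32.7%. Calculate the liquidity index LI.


Result: 0.027

Derivation:
First compute the plasticity index:
PI = LL - PL = 50.9 - 32.7 = 18.2
Then compute the liquidity index:
LI = (w - PL) / PI
LI = (33.2 - 32.7) / 18.2
LI = 0.027
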